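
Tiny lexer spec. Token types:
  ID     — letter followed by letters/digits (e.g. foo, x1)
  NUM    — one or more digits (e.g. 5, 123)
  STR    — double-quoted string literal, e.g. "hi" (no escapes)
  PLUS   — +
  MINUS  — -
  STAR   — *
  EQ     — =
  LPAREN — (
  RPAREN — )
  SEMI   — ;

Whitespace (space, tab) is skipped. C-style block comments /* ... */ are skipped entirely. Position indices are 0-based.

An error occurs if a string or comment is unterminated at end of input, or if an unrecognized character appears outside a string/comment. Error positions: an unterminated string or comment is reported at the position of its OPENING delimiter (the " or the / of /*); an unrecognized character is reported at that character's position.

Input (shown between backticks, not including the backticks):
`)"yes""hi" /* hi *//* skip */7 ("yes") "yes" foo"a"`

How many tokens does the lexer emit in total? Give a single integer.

Answer: 10

Derivation:
pos=0: emit RPAREN ')'
pos=1: enter STRING mode
pos=1: emit STR "yes" (now at pos=6)
pos=6: enter STRING mode
pos=6: emit STR "hi" (now at pos=10)
pos=11: enter COMMENT mode (saw '/*')
exit COMMENT mode (now at pos=19)
pos=19: enter COMMENT mode (saw '/*')
exit COMMENT mode (now at pos=29)
pos=29: emit NUM '7' (now at pos=30)
pos=31: emit LPAREN '('
pos=32: enter STRING mode
pos=32: emit STR "yes" (now at pos=37)
pos=37: emit RPAREN ')'
pos=39: enter STRING mode
pos=39: emit STR "yes" (now at pos=44)
pos=45: emit ID 'foo' (now at pos=48)
pos=48: enter STRING mode
pos=48: emit STR "a" (now at pos=51)
DONE. 10 tokens: [RPAREN, STR, STR, NUM, LPAREN, STR, RPAREN, STR, ID, STR]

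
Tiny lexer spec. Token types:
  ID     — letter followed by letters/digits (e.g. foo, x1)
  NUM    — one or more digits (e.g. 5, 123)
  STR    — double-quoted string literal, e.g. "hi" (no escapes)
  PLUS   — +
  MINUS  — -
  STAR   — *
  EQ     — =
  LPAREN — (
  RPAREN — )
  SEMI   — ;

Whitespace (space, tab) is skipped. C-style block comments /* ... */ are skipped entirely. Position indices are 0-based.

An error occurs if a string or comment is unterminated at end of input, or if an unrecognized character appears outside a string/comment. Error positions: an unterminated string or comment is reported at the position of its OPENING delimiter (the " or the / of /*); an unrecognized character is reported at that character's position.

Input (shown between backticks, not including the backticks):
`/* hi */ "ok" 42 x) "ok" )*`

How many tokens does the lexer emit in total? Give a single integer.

Answer: 7

Derivation:
pos=0: enter COMMENT mode (saw '/*')
exit COMMENT mode (now at pos=8)
pos=9: enter STRING mode
pos=9: emit STR "ok" (now at pos=13)
pos=14: emit NUM '42' (now at pos=16)
pos=17: emit ID 'x' (now at pos=18)
pos=18: emit RPAREN ')'
pos=20: enter STRING mode
pos=20: emit STR "ok" (now at pos=24)
pos=25: emit RPAREN ')'
pos=26: emit STAR '*'
DONE. 7 tokens: [STR, NUM, ID, RPAREN, STR, RPAREN, STAR]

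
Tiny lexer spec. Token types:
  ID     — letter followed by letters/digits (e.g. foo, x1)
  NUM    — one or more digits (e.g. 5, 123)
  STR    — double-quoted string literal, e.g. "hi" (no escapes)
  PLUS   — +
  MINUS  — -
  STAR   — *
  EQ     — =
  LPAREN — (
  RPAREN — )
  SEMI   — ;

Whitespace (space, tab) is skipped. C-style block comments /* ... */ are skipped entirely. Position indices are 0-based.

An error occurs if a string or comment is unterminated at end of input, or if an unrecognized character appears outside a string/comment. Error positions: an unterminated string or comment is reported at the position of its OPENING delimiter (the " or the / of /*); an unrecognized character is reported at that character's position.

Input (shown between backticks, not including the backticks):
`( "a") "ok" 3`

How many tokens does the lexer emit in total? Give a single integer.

pos=0: emit LPAREN '('
pos=2: enter STRING mode
pos=2: emit STR "a" (now at pos=5)
pos=5: emit RPAREN ')'
pos=7: enter STRING mode
pos=7: emit STR "ok" (now at pos=11)
pos=12: emit NUM '3' (now at pos=13)
DONE. 5 tokens: [LPAREN, STR, RPAREN, STR, NUM]

Answer: 5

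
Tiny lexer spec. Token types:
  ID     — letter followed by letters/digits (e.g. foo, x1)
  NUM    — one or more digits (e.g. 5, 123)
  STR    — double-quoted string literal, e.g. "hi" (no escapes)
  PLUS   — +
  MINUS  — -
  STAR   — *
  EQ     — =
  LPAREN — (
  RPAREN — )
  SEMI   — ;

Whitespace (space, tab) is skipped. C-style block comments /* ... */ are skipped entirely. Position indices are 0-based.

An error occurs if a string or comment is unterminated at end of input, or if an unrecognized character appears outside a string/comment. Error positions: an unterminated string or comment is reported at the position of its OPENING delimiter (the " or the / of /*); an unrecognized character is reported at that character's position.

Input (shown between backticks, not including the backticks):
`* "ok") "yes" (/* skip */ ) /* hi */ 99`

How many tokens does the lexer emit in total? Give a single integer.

Answer: 7

Derivation:
pos=0: emit STAR '*'
pos=2: enter STRING mode
pos=2: emit STR "ok" (now at pos=6)
pos=6: emit RPAREN ')'
pos=8: enter STRING mode
pos=8: emit STR "yes" (now at pos=13)
pos=14: emit LPAREN '('
pos=15: enter COMMENT mode (saw '/*')
exit COMMENT mode (now at pos=25)
pos=26: emit RPAREN ')'
pos=28: enter COMMENT mode (saw '/*')
exit COMMENT mode (now at pos=36)
pos=37: emit NUM '99' (now at pos=39)
DONE. 7 tokens: [STAR, STR, RPAREN, STR, LPAREN, RPAREN, NUM]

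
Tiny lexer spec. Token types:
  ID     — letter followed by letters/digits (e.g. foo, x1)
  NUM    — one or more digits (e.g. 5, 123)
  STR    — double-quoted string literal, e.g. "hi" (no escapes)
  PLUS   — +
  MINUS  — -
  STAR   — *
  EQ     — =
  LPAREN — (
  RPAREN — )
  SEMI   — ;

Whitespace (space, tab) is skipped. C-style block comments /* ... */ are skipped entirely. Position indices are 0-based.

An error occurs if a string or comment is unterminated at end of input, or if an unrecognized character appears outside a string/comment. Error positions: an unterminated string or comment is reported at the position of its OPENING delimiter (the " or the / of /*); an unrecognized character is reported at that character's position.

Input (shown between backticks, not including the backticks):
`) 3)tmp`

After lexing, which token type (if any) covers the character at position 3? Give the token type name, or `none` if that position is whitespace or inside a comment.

pos=0: emit RPAREN ')'
pos=2: emit NUM '3' (now at pos=3)
pos=3: emit RPAREN ')'
pos=4: emit ID 'tmp' (now at pos=7)
DONE. 4 tokens: [RPAREN, NUM, RPAREN, ID]
Position 3: char is ')' -> RPAREN

Answer: RPAREN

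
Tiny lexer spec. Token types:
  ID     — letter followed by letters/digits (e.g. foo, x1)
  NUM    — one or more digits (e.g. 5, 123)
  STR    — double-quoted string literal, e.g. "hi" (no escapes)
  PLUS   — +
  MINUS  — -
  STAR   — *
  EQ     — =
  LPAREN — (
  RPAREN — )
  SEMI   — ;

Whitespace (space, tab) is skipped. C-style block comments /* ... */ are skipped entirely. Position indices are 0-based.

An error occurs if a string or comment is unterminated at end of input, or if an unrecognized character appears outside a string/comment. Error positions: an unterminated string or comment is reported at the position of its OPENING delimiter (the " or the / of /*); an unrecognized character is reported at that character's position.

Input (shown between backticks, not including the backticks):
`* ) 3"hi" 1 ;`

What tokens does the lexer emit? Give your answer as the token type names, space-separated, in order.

Answer: STAR RPAREN NUM STR NUM SEMI

Derivation:
pos=0: emit STAR '*'
pos=2: emit RPAREN ')'
pos=4: emit NUM '3' (now at pos=5)
pos=5: enter STRING mode
pos=5: emit STR "hi" (now at pos=9)
pos=10: emit NUM '1' (now at pos=11)
pos=12: emit SEMI ';'
DONE. 6 tokens: [STAR, RPAREN, NUM, STR, NUM, SEMI]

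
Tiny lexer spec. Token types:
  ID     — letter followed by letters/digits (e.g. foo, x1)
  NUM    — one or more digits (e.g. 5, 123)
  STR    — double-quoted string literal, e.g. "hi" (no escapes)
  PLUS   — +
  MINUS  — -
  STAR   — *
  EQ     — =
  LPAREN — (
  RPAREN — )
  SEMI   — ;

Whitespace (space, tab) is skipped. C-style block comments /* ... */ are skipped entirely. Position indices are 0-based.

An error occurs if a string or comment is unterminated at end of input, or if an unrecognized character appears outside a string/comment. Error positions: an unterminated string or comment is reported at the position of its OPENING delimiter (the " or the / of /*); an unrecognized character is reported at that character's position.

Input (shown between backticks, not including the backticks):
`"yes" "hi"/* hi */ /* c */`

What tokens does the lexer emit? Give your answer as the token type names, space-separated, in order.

Answer: STR STR

Derivation:
pos=0: enter STRING mode
pos=0: emit STR "yes" (now at pos=5)
pos=6: enter STRING mode
pos=6: emit STR "hi" (now at pos=10)
pos=10: enter COMMENT mode (saw '/*')
exit COMMENT mode (now at pos=18)
pos=19: enter COMMENT mode (saw '/*')
exit COMMENT mode (now at pos=26)
DONE. 2 tokens: [STR, STR]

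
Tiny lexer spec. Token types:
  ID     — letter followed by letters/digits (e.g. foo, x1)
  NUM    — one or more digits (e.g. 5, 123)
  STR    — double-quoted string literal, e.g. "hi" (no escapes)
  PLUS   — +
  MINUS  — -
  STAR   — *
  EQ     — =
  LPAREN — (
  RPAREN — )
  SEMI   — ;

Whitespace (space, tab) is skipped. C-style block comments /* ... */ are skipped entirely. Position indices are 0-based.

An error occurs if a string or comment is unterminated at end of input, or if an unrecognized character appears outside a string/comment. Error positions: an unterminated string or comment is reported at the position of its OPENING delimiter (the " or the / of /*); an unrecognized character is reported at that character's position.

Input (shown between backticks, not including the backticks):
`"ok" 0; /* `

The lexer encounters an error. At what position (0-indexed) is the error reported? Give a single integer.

Answer: 8

Derivation:
pos=0: enter STRING mode
pos=0: emit STR "ok" (now at pos=4)
pos=5: emit NUM '0' (now at pos=6)
pos=6: emit SEMI ';'
pos=8: enter COMMENT mode (saw '/*')
pos=8: ERROR — unterminated comment (reached EOF)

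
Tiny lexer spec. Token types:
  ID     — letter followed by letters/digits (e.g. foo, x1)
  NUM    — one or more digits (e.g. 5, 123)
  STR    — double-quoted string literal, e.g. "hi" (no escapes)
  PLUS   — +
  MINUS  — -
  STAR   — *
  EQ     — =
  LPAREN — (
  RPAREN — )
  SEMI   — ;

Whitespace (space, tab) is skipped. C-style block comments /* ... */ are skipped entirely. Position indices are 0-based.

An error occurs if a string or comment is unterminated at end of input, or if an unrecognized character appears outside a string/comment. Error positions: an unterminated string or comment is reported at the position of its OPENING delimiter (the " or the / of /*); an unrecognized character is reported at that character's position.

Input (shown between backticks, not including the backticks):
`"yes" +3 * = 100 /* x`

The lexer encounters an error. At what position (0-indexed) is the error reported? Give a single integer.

Answer: 17

Derivation:
pos=0: enter STRING mode
pos=0: emit STR "yes" (now at pos=5)
pos=6: emit PLUS '+'
pos=7: emit NUM '3' (now at pos=8)
pos=9: emit STAR '*'
pos=11: emit EQ '='
pos=13: emit NUM '100' (now at pos=16)
pos=17: enter COMMENT mode (saw '/*')
pos=17: ERROR — unterminated comment (reached EOF)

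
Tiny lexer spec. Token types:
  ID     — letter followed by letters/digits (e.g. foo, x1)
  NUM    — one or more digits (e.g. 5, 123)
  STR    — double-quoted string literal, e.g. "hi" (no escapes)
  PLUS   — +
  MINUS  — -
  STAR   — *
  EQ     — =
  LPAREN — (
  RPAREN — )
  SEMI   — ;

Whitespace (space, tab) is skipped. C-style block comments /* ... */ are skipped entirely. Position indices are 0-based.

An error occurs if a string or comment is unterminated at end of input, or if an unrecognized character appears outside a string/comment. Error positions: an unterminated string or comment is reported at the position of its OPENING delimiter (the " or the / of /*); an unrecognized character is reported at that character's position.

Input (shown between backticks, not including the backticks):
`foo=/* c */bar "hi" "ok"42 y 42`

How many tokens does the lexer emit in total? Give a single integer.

Answer: 8

Derivation:
pos=0: emit ID 'foo' (now at pos=3)
pos=3: emit EQ '='
pos=4: enter COMMENT mode (saw '/*')
exit COMMENT mode (now at pos=11)
pos=11: emit ID 'bar' (now at pos=14)
pos=15: enter STRING mode
pos=15: emit STR "hi" (now at pos=19)
pos=20: enter STRING mode
pos=20: emit STR "ok" (now at pos=24)
pos=24: emit NUM '42' (now at pos=26)
pos=27: emit ID 'y' (now at pos=28)
pos=29: emit NUM '42' (now at pos=31)
DONE. 8 tokens: [ID, EQ, ID, STR, STR, NUM, ID, NUM]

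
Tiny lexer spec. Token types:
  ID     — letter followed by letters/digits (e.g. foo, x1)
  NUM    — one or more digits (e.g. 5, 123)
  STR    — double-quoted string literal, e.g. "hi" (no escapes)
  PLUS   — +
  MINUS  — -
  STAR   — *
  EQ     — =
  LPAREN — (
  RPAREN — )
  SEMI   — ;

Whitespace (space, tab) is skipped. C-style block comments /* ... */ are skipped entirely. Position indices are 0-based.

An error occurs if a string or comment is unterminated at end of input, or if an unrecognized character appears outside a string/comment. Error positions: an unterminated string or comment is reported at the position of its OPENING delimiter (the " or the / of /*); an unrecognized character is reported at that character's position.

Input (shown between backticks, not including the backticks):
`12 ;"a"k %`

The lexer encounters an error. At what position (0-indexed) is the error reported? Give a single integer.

Answer: 9

Derivation:
pos=0: emit NUM '12' (now at pos=2)
pos=3: emit SEMI ';'
pos=4: enter STRING mode
pos=4: emit STR "a" (now at pos=7)
pos=7: emit ID 'k' (now at pos=8)
pos=9: ERROR — unrecognized char '%'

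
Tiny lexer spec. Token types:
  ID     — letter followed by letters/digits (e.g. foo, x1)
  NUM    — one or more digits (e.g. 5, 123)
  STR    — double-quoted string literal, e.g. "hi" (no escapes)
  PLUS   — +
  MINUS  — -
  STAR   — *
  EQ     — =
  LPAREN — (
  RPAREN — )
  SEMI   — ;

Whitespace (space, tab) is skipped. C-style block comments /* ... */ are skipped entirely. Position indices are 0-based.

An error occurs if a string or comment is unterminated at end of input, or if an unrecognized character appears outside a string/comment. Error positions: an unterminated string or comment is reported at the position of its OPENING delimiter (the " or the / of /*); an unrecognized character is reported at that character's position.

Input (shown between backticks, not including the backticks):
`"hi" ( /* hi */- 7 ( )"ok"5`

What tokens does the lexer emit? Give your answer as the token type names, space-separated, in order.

Answer: STR LPAREN MINUS NUM LPAREN RPAREN STR NUM

Derivation:
pos=0: enter STRING mode
pos=0: emit STR "hi" (now at pos=4)
pos=5: emit LPAREN '('
pos=7: enter COMMENT mode (saw '/*')
exit COMMENT mode (now at pos=15)
pos=15: emit MINUS '-'
pos=17: emit NUM '7' (now at pos=18)
pos=19: emit LPAREN '('
pos=21: emit RPAREN ')'
pos=22: enter STRING mode
pos=22: emit STR "ok" (now at pos=26)
pos=26: emit NUM '5' (now at pos=27)
DONE. 8 tokens: [STR, LPAREN, MINUS, NUM, LPAREN, RPAREN, STR, NUM]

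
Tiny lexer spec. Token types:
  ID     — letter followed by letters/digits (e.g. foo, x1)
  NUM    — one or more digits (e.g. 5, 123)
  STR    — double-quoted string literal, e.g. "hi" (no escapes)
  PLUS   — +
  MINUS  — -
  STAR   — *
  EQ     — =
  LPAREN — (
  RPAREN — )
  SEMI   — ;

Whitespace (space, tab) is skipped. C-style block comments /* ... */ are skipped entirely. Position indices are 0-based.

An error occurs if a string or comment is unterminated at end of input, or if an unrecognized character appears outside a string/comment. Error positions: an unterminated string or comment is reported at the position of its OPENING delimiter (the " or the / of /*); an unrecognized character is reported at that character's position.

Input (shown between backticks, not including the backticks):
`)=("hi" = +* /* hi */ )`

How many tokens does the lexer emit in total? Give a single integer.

Answer: 8

Derivation:
pos=0: emit RPAREN ')'
pos=1: emit EQ '='
pos=2: emit LPAREN '('
pos=3: enter STRING mode
pos=3: emit STR "hi" (now at pos=7)
pos=8: emit EQ '='
pos=10: emit PLUS '+'
pos=11: emit STAR '*'
pos=13: enter COMMENT mode (saw '/*')
exit COMMENT mode (now at pos=21)
pos=22: emit RPAREN ')'
DONE. 8 tokens: [RPAREN, EQ, LPAREN, STR, EQ, PLUS, STAR, RPAREN]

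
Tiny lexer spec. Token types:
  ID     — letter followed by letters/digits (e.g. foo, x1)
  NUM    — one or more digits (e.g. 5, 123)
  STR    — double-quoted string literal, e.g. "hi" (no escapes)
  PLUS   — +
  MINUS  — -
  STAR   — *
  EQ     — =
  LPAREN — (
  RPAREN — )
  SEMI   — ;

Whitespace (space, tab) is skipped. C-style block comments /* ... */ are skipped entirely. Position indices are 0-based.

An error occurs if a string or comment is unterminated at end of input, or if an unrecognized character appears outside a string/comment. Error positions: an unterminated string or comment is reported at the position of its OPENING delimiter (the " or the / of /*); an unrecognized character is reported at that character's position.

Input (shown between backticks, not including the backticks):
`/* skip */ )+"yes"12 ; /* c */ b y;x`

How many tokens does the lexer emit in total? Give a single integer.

pos=0: enter COMMENT mode (saw '/*')
exit COMMENT mode (now at pos=10)
pos=11: emit RPAREN ')'
pos=12: emit PLUS '+'
pos=13: enter STRING mode
pos=13: emit STR "yes" (now at pos=18)
pos=18: emit NUM '12' (now at pos=20)
pos=21: emit SEMI ';'
pos=23: enter COMMENT mode (saw '/*')
exit COMMENT mode (now at pos=30)
pos=31: emit ID 'b' (now at pos=32)
pos=33: emit ID 'y' (now at pos=34)
pos=34: emit SEMI ';'
pos=35: emit ID 'x' (now at pos=36)
DONE. 9 tokens: [RPAREN, PLUS, STR, NUM, SEMI, ID, ID, SEMI, ID]

Answer: 9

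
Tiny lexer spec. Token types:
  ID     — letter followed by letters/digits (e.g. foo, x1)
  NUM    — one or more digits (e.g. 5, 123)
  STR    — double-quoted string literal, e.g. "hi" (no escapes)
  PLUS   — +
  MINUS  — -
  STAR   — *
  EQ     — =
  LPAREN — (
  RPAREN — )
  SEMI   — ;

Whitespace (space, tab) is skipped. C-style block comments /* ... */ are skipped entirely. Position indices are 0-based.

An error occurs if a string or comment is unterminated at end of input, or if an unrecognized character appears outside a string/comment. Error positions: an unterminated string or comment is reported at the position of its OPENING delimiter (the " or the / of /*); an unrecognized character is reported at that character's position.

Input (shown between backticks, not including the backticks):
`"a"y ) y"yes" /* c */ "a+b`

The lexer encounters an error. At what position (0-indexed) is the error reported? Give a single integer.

Answer: 22

Derivation:
pos=0: enter STRING mode
pos=0: emit STR "a" (now at pos=3)
pos=3: emit ID 'y' (now at pos=4)
pos=5: emit RPAREN ')'
pos=7: emit ID 'y' (now at pos=8)
pos=8: enter STRING mode
pos=8: emit STR "yes" (now at pos=13)
pos=14: enter COMMENT mode (saw '/*')
exit COMMENT mode (now at pos=21)
pos=22: enter STRING mode
pos=22: ERROR — unterminated string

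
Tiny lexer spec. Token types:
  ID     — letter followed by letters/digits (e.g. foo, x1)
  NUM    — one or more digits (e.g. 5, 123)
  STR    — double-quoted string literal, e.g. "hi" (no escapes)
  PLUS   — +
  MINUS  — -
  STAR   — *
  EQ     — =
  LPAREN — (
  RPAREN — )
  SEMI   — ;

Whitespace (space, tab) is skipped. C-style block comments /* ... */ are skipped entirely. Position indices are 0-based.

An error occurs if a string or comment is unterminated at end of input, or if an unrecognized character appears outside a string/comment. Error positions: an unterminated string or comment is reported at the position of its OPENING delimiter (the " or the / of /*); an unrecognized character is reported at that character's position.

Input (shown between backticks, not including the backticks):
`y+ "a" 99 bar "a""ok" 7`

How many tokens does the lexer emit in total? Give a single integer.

Answer: 8

Derivation:
pos=0: emit ID 'y' (now at pos=1)
pos=1: emit PLUS '+'
pos=3: enter STRING mode
pos=3: emit STR "a" (now at pos=6)
pos=7: emit NUM '99' (now at pos=9)
pos=10: emit ID 'bar' (now at pos=13)
pos=14: enter STRING mode
pos=14: emit STR "a" (now at pos=17)
pos=17: enter STRING mode
pos=17: emit STR "ok" (now at pos=21)
pos=22: emit NUM '7' (now at pos=23)
DONE. 8 tokens: [ID, PLUS, STR, NUM, ID, STR, STR, NUM]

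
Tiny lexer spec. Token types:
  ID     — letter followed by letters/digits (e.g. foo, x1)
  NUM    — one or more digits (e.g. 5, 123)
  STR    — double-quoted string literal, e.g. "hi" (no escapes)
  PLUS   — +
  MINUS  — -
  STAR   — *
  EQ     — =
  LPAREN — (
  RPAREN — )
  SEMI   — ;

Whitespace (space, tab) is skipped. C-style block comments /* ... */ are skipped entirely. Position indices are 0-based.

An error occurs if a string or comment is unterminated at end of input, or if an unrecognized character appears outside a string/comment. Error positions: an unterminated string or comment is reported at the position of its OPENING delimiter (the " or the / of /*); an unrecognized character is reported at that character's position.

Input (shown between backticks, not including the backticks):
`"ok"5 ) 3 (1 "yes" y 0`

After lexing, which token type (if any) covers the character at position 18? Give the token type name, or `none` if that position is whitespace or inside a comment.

Answer: none

Derivation:
pos=0: enter STRING mode
pos=0: emit STR "ok" (now at pos=4)
pos=4: emit NUM '5' (now at pos=5)
pos=6: emit RPAREN ')'
pos=8: emit NUM '3' (now at pos=9)
pos=10: emit LPAREN '('
pos=11: emit NUM '1' (now at pos=12)
pos=13: enter STRING mode
pos=13: emit STR "yes" (now at pos=18)
pos=19: emit ID 'y' (now at pos=20)
pos=21: emit NUM '0' (now at pos=22)
DONE. 9 tokens: [STR, NUM, RPAREN, NUM, LPAREN, NUM, STR, ID, NUM]
Position 18: char is ' ' -> none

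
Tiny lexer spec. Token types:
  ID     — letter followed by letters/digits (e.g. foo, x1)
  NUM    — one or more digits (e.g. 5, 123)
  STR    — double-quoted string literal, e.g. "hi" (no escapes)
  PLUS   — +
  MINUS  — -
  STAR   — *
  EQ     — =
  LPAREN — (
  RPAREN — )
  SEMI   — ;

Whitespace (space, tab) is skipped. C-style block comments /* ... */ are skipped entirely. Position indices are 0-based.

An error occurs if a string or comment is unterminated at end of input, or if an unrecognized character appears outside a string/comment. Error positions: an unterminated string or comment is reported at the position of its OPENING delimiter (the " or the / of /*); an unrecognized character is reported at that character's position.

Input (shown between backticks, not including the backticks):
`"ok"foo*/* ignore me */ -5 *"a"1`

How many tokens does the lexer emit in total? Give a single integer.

pos=0: enter STRING mode
pos=0: emit STR "ok" (now at pos=4)
pos=4: emit ID 'foo' (now at pos=7)
pos=7: emit STAR '*'
pos=8: enter COMMENT mode (saw '/*')
exit COMMENT mode (now at pos=23)
pos=24: emit MINUS '-'
pos=25: emit NUM '5' (now at pos=26)
pos=27: emit STAR '*'
pos=28: enter STRING mode
pos=28: emit STR "a" (now at pos=31)
pos=31: emit NUM '1' (now at pos=32)
DONE. 8 tokens: [STR, ID, STAR, MINUS, NUM, STAR, STR, NUM]

Answer: 8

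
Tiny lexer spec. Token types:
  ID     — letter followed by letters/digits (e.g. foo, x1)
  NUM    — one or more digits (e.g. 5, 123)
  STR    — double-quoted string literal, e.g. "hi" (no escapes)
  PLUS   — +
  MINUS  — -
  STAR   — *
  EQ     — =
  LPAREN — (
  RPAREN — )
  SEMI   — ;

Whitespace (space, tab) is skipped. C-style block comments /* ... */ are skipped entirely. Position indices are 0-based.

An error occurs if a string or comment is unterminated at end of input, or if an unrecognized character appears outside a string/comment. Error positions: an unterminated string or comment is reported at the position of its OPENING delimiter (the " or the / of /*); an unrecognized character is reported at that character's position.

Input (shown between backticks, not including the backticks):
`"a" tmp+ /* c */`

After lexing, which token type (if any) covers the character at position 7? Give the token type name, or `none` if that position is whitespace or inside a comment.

Answer: PLUS

Derivation:
pos=0: enter STRING mode
pos=0: emit STR "a" (now at pos=3)
pos=4: emit ID 'tmp' (now at pos=7)
pos=7: emit PLUS '+'
pos=9: enter COMMENT mode (saw '/*')
exit COMMENT mode (now at pos=16)
DONE. 3 tokens: [STR, ID, PLUS]
Position 7: char is '+' -> PLUS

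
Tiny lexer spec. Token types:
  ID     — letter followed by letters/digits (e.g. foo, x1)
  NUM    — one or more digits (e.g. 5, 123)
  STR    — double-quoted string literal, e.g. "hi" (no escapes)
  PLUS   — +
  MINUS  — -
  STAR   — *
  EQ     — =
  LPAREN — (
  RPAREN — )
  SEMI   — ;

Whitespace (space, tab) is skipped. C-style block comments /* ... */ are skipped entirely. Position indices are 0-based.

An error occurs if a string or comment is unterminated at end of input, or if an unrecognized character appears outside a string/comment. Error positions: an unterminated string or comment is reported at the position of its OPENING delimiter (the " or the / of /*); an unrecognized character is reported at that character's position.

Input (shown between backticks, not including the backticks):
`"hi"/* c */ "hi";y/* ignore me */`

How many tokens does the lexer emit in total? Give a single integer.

Answer: 4

Derivation:
pos=0: enter STRING mode
pos=0: emit STR "hi" (now at pos=4)
pos=4: enter COMMENT mode (saw '/*')
exit COMMENT mode (now at pos=11)
pos=12: enter STRING mode
pos=12: emit STR "hi" (now at pos=16)
pos=16: emit SEMI ';'
pos=17: emit ID 'y' (now at pos=18)
pos=18: enter COMMENT mode (saw '/*')
exit COMMENT mode (now at pos=33)
DONE. 4 tokens: [STR, STR, SEMI, ID]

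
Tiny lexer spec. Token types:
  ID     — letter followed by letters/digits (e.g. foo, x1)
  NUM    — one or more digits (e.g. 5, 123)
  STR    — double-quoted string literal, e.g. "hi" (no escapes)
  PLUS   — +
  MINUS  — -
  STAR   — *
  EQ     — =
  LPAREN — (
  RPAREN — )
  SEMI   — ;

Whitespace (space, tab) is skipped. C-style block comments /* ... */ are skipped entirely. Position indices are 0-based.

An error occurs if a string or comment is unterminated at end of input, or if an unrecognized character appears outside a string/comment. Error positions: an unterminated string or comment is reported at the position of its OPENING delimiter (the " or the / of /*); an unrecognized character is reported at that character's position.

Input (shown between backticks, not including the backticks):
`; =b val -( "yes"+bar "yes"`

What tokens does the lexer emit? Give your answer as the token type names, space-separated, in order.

pos=0: emit SEMI ';'
pos=2: emit EQ '='
pos=3: emit ID 'b' (now at pos=4)
pos=5: emit ID 'val' (now at pos=8)
pos=9: emit MINUS '-'
pos=10: emit LPAREN '('
pos=12: enter STRING mode
pos=12: emit STR "yes" (now at pos=17)
pos=17: emit PLUS '+'
pos=18: emit ID 'bar' (now at pos=21)
pos=22: enter STRING mode
pos=22: emit STR "yes" (now at pos=27)
DONE. 10 tokens: [SEMI, EQ, ID, ID, MINUS, LPAREN, STR, PLUS, ID, STR]

Answer: SEMI EQ ID ID MINUS LPAREN STR PLUS ID STR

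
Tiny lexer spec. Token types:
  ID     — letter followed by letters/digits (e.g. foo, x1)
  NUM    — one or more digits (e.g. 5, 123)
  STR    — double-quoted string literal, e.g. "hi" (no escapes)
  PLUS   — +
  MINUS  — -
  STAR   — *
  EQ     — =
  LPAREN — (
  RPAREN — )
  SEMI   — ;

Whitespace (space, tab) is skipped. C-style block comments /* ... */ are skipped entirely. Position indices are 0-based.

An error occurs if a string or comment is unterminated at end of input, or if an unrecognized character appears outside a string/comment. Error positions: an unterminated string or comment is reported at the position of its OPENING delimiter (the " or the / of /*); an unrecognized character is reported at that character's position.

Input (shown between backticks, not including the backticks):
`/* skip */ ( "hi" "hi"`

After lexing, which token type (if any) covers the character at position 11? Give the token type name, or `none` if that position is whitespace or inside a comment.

Answer: LPAREN

Derivation:
pos=0: enter COMMENT mode (saw '/*')
exit COMMENT mode (now at pos=10)
pos=11: emit LPAREN '('
pos=13: enter STRING mode
pos=13: emit STR "hi" (now at pos=17)
pos=18: enter STRING mode
pos=18: emit STR "hi" (now at pos=22)
DONE. 3 tokens: [LPAREN, STR, STR]
Position 11: char is '(' -> LPAREN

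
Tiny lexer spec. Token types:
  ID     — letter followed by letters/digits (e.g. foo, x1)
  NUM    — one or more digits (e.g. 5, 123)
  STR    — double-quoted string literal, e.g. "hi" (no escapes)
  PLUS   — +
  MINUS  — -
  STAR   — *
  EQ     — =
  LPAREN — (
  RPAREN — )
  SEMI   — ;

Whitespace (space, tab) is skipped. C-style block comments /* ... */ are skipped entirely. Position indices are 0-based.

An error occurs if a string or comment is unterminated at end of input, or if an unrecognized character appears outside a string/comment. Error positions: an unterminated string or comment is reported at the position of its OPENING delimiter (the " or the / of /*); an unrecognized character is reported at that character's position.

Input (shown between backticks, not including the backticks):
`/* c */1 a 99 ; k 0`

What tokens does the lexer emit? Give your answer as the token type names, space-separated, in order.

pos=0: enter COMMENT mode (saw '/*')
exit COMMENT mode (now at pos=7)
pos=7: emit NUM '1' (now at pos=8)
pos=9: emit ID 'a' (now at pos=10)
pos=11: emit NUM '99' (now at pos=13)
pos=14: emit SEMI ';'
pos=16: emit ID 'k' (now at pos=17)
pos=18: emit NUM '0' (now at pos=19)
DONE. 6 tokens: [NUM, ID, NUM, SEMI, ID, NUM]

Answer: NUM ID NUM SEMI ID NUM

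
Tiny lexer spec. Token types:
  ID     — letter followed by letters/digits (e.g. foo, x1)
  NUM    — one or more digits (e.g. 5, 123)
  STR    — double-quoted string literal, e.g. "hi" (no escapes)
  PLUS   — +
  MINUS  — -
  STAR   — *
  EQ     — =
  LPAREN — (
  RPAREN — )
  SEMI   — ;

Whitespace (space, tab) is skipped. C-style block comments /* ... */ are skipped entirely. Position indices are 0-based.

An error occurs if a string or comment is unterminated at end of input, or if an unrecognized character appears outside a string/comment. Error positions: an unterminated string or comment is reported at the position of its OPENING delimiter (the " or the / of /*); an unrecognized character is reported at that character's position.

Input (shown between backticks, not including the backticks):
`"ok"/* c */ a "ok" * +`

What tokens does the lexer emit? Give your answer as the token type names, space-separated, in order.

pos=0: enter STRING mode
pos=0: emit STR "ok" (now at pos=4)
pos=4: enter COMMENT mode (saw '/*')
exit COMMENT mode (now at pos=11)
pos=12: emit ID 'a' (now at pos=13)
pos=14: enter STRING mode
pos=14: emit STR "ok" (now at pos=18)
pos=19: emit STAR '*'
pos=21: emit PLUS '+'
DONE. 5 tokens: [STR, ID, STR, STAR, PLUS]

Answer: STR ID STR STAR PLUS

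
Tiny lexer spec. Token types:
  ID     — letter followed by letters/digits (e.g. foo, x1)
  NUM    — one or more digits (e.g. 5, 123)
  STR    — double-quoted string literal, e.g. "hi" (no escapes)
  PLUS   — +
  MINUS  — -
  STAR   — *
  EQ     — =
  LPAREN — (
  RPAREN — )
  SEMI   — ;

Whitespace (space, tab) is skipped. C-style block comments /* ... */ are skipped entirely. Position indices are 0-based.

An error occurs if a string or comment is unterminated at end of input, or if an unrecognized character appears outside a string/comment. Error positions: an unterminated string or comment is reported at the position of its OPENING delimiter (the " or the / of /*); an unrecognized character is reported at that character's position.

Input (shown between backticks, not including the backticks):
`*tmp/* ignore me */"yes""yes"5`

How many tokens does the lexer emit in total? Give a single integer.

Answer: 5

Derivation:
pos=0: emit STAR '*'
pos=1: emit ID 'tmp' (now at pos=4)
pos=4: enter COMMENT mode (saw '/*')
exit COMMENT mode (now at pos=19)
pos=19: enter STRING mode
pos=19: emit STR "yes" (now at pos=24)
pos=24: enter STRING mode
pos=24: emit STR "yes" (now at pos=29)
pos=29: emit NUM '5' (now at pos=30)
DONE. 5 tokens: [STAR, ID, STR, STR, NUM]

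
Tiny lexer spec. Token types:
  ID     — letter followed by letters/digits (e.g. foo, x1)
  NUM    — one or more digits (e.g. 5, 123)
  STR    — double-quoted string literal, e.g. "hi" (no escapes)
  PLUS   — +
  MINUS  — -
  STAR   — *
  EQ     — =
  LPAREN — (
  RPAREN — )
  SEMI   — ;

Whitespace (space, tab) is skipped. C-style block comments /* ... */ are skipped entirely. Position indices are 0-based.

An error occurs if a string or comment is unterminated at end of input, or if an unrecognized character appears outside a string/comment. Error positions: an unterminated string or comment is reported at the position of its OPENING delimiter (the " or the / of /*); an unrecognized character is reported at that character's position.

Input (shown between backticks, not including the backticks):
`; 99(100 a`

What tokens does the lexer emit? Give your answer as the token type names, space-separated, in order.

pos=0: emit SEMI ';'
pos=2: emit NUM '99' (now at pos=4)
pos=4: emit LPAREN '('
pos=5: emit NUM '100' (now at pos=8)
pos=9: emit ID 'a' (now at pos=10)
DONE. 5 tokens: [SEMI, NUM, LPAREN, NUM, ID]

Answer: SEMI NUM LPAREN NUM ID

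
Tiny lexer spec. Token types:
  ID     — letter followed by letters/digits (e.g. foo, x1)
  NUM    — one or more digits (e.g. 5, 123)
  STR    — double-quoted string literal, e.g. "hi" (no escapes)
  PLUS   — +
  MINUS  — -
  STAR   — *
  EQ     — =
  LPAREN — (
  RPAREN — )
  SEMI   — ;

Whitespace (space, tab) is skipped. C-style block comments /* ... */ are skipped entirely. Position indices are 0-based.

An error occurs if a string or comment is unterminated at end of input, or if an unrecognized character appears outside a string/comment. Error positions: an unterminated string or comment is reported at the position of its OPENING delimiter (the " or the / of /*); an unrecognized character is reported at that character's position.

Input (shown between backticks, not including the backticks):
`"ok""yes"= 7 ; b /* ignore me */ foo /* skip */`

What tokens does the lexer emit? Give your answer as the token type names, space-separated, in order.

Answer: STR STR EQ NUM SEMI ID ID

Derivation:
pos=0: enter STRING mode
pos=0: emit STR "ok" (now at pos=4)
pos=4: enter STRING mode
pos=4: emit STR "yes" (now at pos=9)
pos=9: emit EQ '='
pos=11: emit NUM '7' (now at pos=12)
pos=13: emit SEMI ';'
pos=15: emit ID 'b' (now at pos=16)
pos=17: enter COMMENT mode (saw '/*')
exit COMMENT mode (now at pos=32)
pos=33: emit ID 'foo' (now at pos=36)
pos=37: enter COMMENT mode (saw '/*')
exit COMMENT mode (now at pos=47)
DONE. 7 tokens: [STR, STR, EQ, NUM, SEMI, ID, ID]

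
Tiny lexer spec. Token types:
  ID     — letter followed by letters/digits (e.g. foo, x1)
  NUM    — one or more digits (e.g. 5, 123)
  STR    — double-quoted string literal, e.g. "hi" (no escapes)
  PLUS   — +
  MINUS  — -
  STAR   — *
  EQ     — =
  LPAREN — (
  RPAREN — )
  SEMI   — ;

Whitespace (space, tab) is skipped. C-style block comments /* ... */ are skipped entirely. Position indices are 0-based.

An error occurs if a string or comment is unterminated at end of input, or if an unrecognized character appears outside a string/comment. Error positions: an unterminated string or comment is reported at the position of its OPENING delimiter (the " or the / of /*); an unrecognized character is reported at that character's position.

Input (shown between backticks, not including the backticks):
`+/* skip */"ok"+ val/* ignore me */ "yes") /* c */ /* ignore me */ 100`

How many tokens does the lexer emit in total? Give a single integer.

pos=0: emit PLUS '+'
pos=1: enter COMMENT mode (saw '/*')
exit COMMENT mode (now at pos=11)
pos=11: enter STRING mode
pos=11: emit STR "ok" (now at pos=15)
pos=15: emit PLUS '+'
pos=17: emit ID 'val' (now at pos=20)
pos=20: enter COMMENT mode (saw '/*')
exit COMMENT mode (now at pos=35)
pos=36: enter STRING mode
pos=36: emit STR "yes" (now at pos=41)
pos=41: emit RPAREN ')'
pos=43: enter COMMENT mode (saw '/*')
exit COMMENT mode (now at pos=50)
pos=51: enter COMMENT mode (saw '/*')
exit COMMENT mode (now at pos=66)
pos=67: emit NUM '100' (now at pos=70)
DONE. 7 tokens: [PLUS, STR, PLUS, ID, STR, RPAREN, NUM]

Answer: 7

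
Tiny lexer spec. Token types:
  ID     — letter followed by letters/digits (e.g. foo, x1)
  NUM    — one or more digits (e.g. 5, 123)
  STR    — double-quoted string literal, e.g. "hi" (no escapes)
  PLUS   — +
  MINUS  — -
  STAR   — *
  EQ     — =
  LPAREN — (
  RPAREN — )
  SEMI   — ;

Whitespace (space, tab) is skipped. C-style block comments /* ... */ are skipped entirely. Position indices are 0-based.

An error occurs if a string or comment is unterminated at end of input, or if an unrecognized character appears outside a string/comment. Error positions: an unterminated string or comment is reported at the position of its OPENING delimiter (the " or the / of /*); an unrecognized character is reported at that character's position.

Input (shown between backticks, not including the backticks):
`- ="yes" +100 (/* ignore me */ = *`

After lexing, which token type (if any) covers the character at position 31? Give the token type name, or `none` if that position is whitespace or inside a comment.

Answer: EQ

Derivation:
pos=0: emit MINUS '-'
pos=2: emit EQ '='
pos=3: enter STRING mode
pos=3: emit STR "yes" (now at pos=8)
pos=9: emit PLUS '+'
pos=10: emit NUM '100' (now at pos=13)
pos=14: emit LPAREN '('
pos=15: enter COMMENT mode (saw '/*')
exit COMMENT mode (now at pos=30)
pos=31: emit EQ '='
pos=33: emit STAR '*'
DONE. 8 tokens: [MINUS, EQ, STR, PLUS, NUM, LPAREN, EQ, STAR]
Position 31: char is '=' -> EQ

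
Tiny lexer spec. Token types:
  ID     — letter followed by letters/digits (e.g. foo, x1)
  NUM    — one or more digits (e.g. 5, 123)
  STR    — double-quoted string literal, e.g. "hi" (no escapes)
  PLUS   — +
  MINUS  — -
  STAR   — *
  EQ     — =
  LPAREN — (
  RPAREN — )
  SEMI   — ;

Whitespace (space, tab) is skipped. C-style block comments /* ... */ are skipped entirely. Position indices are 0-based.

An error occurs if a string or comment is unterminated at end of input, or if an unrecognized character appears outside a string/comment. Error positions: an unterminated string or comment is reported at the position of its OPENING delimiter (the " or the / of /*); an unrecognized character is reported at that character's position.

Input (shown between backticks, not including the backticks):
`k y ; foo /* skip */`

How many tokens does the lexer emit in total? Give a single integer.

Answer: 4

Derivation:
pos=0: emit ID 'k' (now at pos=1)
pos=2: emit ID 'y' (now at pos=3)
pos=4: emit SEMI ';'
pos=6: emit ID 'foo' (now at pos=9)
pos=10: enter COMMENT mode (saw '/*')
exit COMMENT mode (now at pos=20)
DONE. 4 tokens: [ID, ID, SEMI, ID]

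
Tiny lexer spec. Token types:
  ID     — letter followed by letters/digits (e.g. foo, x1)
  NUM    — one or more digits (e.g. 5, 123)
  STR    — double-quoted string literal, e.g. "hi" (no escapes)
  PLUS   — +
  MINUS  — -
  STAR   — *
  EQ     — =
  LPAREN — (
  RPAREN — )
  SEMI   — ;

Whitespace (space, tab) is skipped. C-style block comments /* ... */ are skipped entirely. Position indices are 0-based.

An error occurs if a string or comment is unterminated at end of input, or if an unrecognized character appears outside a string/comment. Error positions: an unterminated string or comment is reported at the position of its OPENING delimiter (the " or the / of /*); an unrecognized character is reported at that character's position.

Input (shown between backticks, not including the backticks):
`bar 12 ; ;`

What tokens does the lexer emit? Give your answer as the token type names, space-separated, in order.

pos=0: emit ID 'bar' (now at pos=3)
pos=4: emit NUM '12' (now at pos=6)
pos=7: emit SEMI ';'
pos=9: emit SEMI ';'
DONE. 4 tokens: [ID, NUM, SEMI, SEMI]

Answer: ID NUM SEMI SEMI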